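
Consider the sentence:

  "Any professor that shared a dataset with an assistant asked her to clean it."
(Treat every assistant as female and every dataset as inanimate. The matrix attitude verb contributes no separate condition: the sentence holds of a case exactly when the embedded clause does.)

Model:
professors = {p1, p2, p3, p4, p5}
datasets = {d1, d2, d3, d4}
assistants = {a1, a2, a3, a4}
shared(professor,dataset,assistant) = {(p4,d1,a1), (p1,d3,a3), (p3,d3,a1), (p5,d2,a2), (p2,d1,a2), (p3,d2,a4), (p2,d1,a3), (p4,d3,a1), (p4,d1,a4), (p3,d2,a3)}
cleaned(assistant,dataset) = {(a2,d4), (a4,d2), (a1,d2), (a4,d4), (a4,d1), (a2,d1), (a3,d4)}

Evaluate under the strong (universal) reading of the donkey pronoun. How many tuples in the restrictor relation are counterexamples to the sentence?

7

"her" takes "an assistant" as antecedent and "it" takes "a dataset"; both are donkey pronouns co-varying with the restrictor.
Strong reading: for every (p,d,a) with shared(p,d,a), cleaned(a,d).
Restrictor triples: (p1,d3,a3)→cleaned(a3,d3) ✗  (p2,d1,a2)→cleaned(a2,d1) ✓  (p2,d1,a3)→cleaned(a3,d1) ✗  (p3,d2,a3)→cleaned(a3,d2) ✗  (p3,d2,a4)→cleaned(a4,d2) ✓  (p3,d3,a1)→cleaned(a1,d3) ✗  (p4,d1,a1)→cleaned(a1,d1) ✗  (p4,d1,a4)→cleaned(a4,d1) ✓  (p4,d3,a1)→cleaned(a1,d3) ✗  (p5,d2,a2)→cleaned(a2,d2) ✗
Counterexamples (restrictor triples failing the scope): 7.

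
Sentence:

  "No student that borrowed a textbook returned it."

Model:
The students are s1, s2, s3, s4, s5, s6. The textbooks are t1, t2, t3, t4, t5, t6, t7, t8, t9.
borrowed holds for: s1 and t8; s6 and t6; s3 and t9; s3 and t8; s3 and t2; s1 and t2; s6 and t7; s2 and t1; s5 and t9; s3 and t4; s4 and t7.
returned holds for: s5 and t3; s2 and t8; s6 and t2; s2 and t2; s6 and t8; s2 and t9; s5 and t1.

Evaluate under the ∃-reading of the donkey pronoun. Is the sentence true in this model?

"it" takes "a textbook" as antecedent — a donkey pronoun bound across the clause boundary.
Truth condition: for no (s,t) with borrowed(s,t) does returned(s,t) hold.
Restrictor pairs — does the scope hold? (s1,t2):fails  (s1,t8):fails  (s2,t1):fails  (s3,t2):fails  (s3,t4):fails  (s3,t8):fails  (s3,t9):fails  (s4,t7):fails  (s5,t9):fails  (s6,t6):fails  (s6,t7):fails
Scope holds for no restrictor pair, so the sentence is true.

True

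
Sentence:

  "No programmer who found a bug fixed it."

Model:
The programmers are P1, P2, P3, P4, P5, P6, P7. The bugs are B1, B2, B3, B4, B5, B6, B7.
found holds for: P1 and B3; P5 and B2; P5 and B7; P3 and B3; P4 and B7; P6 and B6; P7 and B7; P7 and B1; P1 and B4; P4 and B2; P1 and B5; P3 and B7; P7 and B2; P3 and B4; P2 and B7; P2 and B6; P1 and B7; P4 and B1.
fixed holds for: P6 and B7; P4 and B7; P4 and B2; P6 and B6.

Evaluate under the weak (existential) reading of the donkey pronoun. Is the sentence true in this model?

"it" takes "a bug" as antecedent — a donkey pronoun bound across the clause boundary.
Truth condition: for no (p,b) with found(p,b) does fixed(p,b) hold.
Restrictor pairs — does the scope hold? (P1,B3):fails  (P1,B4):fails  (P1,B5):fails  (P1,B7):fails  (P2,B6):fails  (P2,B7):fails  (P3,B3):fails  (P3,B4):fails  (P3,B7):fails  (P4,B1):fails  (P4,B2):holds  (P4,B7):holds  (P5,B2):fails  (P5,B7):fails  (P6,B6):holds  (P7,B1):fails  (P7,B2):fails  (P7,B7):fails
Scope holds for 3 pair(s), so the sentence is false.

False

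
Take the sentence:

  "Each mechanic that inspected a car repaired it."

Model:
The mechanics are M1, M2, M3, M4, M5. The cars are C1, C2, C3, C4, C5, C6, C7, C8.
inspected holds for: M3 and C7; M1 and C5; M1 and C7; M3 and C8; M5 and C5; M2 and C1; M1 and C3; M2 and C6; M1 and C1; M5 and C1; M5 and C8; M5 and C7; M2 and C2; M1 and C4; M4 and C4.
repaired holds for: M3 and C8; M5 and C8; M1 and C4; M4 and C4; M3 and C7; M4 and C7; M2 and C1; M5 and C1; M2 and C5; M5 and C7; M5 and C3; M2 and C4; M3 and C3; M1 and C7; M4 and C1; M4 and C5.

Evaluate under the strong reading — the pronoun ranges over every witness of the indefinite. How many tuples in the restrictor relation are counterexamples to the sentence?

"it" takes "a car" as antecedent — a donkey pronoun bound across the clause boundary.
Strong reading: for every (m,c) with inspected(m,c), repaired(m,c).
Restrictor pairs: (M1,C1) ✗  (M1,C3) ✗  (M1,C4) ✓  (M1,C5) ✗  (M1,C7) ✓  (M2,C1) ✓  (M2,C2) ✗  (M2,C6) ✗  (M3,C7) ✓  (M3,C8) ✓  (M4,C4) ✓  (M5,C1) ✓  (M5,C5) ✗  (M5,C7) ✓  (M5,C8) ✓
Counterexamples (restrictor pairs failing the scope): 6.

6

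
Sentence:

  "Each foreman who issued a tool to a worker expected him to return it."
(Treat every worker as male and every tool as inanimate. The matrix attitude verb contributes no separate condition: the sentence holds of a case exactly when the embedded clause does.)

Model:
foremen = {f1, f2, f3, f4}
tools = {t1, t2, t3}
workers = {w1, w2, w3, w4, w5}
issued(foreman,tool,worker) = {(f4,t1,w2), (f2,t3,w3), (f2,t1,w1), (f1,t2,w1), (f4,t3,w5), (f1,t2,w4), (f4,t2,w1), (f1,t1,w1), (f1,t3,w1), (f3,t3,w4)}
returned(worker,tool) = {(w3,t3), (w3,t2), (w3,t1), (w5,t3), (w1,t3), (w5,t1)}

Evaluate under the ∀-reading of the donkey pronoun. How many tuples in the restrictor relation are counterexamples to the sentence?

"him" takes "a worker" as antecedent and "it" takes "a tool"; both are donkey pronouns co-varying with the restrictor.
Strong reading: for every (f,t,w) with issued(f,t,w), returned(w,t).
Restrictor triples: (f1,t1,w1)→returned(w1,t1) ✗  (f1,t2,w1)→returned(w1,t2) ✗  (f1,t2,w4)→returned(w4,t2) ✗  (f1,t3,w1)→returned(w1,t3) ✓  (f2,t1,w1)→returned(w1,t1) ✗  (f2,t3,w3)→returned(w3,t3) ✓  (f3,t3,w4)→returned(w4,t3) ✗  (f4,t1,w2)→returned(w2,t1) ✗  (f4,t2,w1)→returned(w1,t2) ✗  (f4,t3,w5)→returned(w5,t3) ✓
Counterexamples (restrictor triples failing the scope): 7.

7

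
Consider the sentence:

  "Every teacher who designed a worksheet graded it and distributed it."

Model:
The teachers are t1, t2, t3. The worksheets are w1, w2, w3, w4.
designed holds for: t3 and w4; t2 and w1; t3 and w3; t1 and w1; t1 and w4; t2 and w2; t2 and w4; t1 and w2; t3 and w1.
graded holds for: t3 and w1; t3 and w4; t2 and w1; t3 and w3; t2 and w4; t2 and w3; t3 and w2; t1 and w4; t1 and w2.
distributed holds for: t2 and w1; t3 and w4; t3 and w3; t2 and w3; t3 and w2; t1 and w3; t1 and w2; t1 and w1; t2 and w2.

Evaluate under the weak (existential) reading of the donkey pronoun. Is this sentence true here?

True

"it" takes "a worksheet" as antecedent — a donkey pronoun bound across the clause boundary.
Weak reading: every teacher t with some designed-worksheet has at least one designed-worksheet w such that graded(t,w) ∧ distributed(t,w).
Per teacher: t1:✓  t2:✓  t3:✓
Every teacher in the restrictor has a witness.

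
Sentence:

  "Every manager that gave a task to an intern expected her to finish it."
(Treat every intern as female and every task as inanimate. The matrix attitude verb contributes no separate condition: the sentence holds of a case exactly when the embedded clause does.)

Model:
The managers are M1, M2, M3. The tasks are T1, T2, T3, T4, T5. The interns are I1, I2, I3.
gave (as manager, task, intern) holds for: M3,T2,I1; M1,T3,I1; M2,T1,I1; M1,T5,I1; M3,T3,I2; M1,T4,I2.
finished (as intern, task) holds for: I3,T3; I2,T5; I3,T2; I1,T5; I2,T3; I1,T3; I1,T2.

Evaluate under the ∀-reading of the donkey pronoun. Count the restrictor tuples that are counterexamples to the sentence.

2

"her" takes "an intern" as antecedent and "it" takes "a task"; both are donkey pronouns co-varying with the restrictor.
Strong reading: for every (m,t,i) with gave(m,t,i), finished(i,t).
Restrictor triples: (M1,T3,I1)→finished(I1,T3) ✓  (M1,T4,I2)→finished(I2,T4) ✗  (M1,T5,I1)→finished(I1,T5) ✓  (M2,T1,I1)→finished(I1,T1) ✗  (M3,T2,I1)→finished(I1,T2) ✓  (M3,T3,I2)→finished(I2,T3) ✓
Counterexamples (restrictor triples failing the scope): 2.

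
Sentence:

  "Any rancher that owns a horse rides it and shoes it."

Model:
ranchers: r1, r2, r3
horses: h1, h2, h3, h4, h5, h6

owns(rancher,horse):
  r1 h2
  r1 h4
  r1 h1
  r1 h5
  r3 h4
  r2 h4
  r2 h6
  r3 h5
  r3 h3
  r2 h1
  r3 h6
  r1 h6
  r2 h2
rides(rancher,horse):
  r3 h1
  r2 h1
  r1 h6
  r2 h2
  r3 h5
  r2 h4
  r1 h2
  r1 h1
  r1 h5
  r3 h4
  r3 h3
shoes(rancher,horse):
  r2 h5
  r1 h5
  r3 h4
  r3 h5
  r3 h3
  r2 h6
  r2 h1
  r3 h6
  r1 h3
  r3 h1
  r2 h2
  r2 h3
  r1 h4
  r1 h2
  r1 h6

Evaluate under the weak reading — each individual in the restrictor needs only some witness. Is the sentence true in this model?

True

"it" takes "a horse" as antecedent — a donkey pronoun bound across the clause boundary.
Weak reading: every rancher r with some owns-horse has at least one owns-horse h such that rides(r,h) ∧ shoes(r,h).
Per rancher: r1:✓  r2:✓  r3:✓
Every rancher in the restrictor has a witness.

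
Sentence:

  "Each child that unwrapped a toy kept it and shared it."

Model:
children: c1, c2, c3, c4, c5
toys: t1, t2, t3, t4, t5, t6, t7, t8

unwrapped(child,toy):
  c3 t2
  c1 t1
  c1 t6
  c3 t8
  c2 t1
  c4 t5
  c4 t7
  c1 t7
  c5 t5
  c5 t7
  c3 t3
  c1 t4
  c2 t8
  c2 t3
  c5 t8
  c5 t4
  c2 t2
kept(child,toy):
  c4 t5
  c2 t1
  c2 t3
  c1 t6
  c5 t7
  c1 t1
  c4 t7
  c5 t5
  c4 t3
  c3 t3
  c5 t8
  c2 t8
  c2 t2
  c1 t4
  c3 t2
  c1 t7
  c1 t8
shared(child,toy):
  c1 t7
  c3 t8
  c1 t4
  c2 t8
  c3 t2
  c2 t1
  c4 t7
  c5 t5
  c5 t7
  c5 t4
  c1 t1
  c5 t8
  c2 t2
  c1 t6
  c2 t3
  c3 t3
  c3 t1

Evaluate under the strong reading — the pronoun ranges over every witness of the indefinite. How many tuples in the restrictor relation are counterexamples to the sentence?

3

"it" takes "a toy" as antecedent — a donkey pronoun bound across the clause boundary.
Strong reading: for every (c,t) with unwrapped(c,t), kept(c,t) ∧ shared(c,t).
Restrictor pairs: (c1,t1) ✓  (c1,t4) ✓  (c1,t6) ✓  (c1,t7) ✓  (c2,t1) ✓  (c2,t2) ✓  (c2,t3) ✓  (c2,t8) ✓  (c3,t2) ✓  (c3,t3) ✓  (c3,t8) ✗  (c4,t5) ✗  (c4,t7) ✓  (c5,t4) ✗  (c5,t5) ✓  (c5,t7) ✓  (c5,t8) ✓
Counterexamples (restrictor pairs failing the scope): 3.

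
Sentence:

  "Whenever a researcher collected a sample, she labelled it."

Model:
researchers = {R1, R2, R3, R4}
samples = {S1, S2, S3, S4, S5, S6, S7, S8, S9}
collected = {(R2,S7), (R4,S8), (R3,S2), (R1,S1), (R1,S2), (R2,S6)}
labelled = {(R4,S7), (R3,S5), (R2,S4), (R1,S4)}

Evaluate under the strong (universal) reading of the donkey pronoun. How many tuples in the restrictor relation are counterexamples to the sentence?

6

"it" takes "a sample" as antecedent — a donkey pronoun bound across the clause boundary.
Strong reading: for every (r,s) with collected(r,s), labelled(r,s).
Restrictor pairs: (R1,S1) ✗  (R1,S2) ✗  (R2,S6) ✗  (R2,S7) ✗  (R3,S2) ✗  (R4,S8) ✗
Counterexamples (restrictor pairs failing the scope): 6.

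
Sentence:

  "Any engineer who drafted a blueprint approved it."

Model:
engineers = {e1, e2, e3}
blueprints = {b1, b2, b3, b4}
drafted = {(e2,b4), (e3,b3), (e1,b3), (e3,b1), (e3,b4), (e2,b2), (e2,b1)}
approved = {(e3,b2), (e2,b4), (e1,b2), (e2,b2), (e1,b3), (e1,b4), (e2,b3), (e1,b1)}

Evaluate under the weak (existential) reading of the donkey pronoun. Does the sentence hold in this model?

False

"it" takes "a blueprint" as antecedent — a donkey pronoun bound across the clause boundary.
Weak reading: every engineer e with some drafted-blueprint has at least one drafted-blueprint b such that approved(e,b).
Per engineer: e1:✓  e2:✓  e3:✗
e3 has no witness among its drafted-blueprints.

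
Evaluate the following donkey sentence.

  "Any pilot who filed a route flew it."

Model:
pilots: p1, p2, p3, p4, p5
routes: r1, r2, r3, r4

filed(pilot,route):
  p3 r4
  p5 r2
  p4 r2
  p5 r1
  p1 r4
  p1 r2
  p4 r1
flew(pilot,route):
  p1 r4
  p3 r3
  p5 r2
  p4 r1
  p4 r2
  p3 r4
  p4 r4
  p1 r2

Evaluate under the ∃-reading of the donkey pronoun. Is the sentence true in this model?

"it" takes "a route" as antecedent — a donkey pronoun bound across the clause boundary.
Weak reading: every pilot p with some filed-route has at least one filed-route r such that flew(p,r).
Per pilot: p1:✓  p3:✓  p4:✓  p5:✓
Every pilot in the restrictor has a witness.

True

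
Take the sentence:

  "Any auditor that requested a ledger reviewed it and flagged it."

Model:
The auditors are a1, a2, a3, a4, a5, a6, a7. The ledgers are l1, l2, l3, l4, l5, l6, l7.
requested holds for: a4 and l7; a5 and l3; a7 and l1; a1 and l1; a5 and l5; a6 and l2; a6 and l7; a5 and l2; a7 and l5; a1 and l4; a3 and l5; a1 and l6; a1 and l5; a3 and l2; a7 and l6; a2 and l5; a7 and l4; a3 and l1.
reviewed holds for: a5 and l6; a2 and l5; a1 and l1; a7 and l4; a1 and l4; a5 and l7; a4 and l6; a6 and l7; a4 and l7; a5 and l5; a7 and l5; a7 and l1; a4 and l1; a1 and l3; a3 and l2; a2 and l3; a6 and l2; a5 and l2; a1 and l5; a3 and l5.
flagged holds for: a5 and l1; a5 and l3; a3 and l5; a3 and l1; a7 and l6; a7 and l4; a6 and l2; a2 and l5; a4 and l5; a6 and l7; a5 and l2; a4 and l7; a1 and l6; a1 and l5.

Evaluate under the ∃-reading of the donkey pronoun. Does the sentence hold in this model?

True

"it" takes "a ledger" as antecedent — a donkey pronoun bound across the clause boundary.
Weak reading: every auditor a with some requested-ledger has at least one requested-ledger l such that reviewed(a,l) ∧ flagged(a,l).
Per auditor: a1:✓  a2:✓  a3:✓  a4:✓  a5:✓  a6:✓  a7:✓
Every auditor in the restrictor has a witness.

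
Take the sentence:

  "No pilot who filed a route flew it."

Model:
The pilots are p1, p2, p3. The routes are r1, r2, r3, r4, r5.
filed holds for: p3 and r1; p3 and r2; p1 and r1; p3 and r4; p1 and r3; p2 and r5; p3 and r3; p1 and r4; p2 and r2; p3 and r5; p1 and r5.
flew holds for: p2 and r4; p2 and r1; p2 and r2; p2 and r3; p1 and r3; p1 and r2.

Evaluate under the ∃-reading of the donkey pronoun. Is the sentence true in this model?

"it" takes "a route" as antecedent — a donkey pronoun bound across the clause boundary.
Truth condition: for no (p,r) with filed(p,r) does flew(p,r) hold.
Restrictor pairs — does the scope hold? (p1,r1):fails  (p1,r3):holds  (p1,r4):fails  (p1,r5):fails  (p2,r2):holds  (p2,r5):fails  (p3,r1):fails  (p3,r2):fails  (p3,r3):fails  (p3,r4):fails  (p3,r5):fails
Scope holds for 2 pair(s), so the sentence is false.

False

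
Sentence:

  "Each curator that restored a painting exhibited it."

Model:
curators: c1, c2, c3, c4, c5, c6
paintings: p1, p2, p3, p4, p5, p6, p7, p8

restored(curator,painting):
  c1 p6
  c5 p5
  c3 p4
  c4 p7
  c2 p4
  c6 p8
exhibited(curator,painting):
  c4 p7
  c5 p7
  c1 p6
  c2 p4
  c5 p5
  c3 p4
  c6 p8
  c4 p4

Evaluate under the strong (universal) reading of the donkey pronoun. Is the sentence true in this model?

True

"it" takes "a painting" as antecedent — a donkey pronoun bound across the clause boundary.
Strong reading: for every (c,p) with restored(c,p), exhibited(c,p).
Restrictor pairs: (c1,p6) ✓  (c2,p4) ✓  (c3,p4) ✓  (c4,p7) ✓  (c5,p5) ✓  (c6,p8) ✓
Every restrictor pair satisfies the scope.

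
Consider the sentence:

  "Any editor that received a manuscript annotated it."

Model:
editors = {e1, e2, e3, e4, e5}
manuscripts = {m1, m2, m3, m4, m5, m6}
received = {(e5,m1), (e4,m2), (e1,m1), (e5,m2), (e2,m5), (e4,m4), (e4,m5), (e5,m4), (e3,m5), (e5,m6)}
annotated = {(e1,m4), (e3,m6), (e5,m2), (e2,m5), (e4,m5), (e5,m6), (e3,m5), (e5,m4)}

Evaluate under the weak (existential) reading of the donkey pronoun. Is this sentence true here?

False

"it" takes "a manuscript" as antecedent — a donkey pronoun bound across the clause boundary.
Weak reading: every editor e with some received-manuscript has at least one received-manuscript m such that annotated(e,m).
Per editor: e1:✗  e2:✓  e3:✓  e4:✓  e5:✓
e1 has no witness among its received-manuscripts.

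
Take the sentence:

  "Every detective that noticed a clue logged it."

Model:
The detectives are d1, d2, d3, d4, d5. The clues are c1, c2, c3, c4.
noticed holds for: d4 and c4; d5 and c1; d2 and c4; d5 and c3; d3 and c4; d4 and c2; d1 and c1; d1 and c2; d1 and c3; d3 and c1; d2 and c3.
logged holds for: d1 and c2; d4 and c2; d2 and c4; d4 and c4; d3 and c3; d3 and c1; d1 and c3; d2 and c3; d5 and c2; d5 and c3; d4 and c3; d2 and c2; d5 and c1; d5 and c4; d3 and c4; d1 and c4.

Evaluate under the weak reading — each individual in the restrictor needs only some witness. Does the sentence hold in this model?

True

"it" takes "a clue" as antecedent — a donkey pronoun bound across the clause boundary.
Weak reading: every detective d with some noticed-clue has at least one noticed-clue c such that logged(d,c).
Per detective: d1:✓  d2:✓  d3:✓  d4:✓  d5:✓
Every detective in the restrictor has a witness.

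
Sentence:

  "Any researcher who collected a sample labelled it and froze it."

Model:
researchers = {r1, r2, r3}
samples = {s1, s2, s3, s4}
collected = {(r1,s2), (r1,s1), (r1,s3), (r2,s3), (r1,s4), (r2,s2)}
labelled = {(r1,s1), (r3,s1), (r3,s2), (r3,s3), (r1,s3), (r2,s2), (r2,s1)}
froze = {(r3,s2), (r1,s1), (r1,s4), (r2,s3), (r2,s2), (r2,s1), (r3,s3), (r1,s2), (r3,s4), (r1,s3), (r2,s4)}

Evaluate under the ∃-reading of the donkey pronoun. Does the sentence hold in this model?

True

"it" takes "a sample" as antecedent — a donkey pronoun bound across the clause boundary.
Weak reading: every researcher r with some collected-sample has at least one collected-sample s such that labelled(r,s) ∧ froze(r,s).
Per researcher: r1:✓  r2:✓
Every researcher in the restrictor has a witness.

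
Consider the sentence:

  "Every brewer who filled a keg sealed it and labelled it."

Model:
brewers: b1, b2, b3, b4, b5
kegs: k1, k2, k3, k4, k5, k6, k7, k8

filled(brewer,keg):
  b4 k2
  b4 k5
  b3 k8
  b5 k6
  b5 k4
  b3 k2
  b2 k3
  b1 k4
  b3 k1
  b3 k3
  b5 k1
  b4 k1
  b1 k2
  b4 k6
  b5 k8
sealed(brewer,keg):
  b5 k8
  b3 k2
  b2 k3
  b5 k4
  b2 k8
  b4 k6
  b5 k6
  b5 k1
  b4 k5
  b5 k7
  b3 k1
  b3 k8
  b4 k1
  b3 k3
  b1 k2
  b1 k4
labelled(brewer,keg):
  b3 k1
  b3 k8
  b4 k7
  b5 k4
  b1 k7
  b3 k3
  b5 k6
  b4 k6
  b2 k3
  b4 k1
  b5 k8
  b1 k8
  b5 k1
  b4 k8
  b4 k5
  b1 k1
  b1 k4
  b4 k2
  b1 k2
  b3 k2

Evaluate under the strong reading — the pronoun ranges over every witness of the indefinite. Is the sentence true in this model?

False

"it" takes "a keg" as antecedent — a donkey pronoun bound across the clause boundary.
Strong reading: for every (b,k) with filled(b,k), sealed(b,k) ∧ labelled(b,k).
Restrictor pairs: (b1,k2) ✓  (b1,k4) ✓  (b2,k3) ✓  (b3,k1) ✓  (b3,k2) ✓  (b3,k3) ✓  (b3,k8) ✓  (b4,k1) ✓  (b4,k2) ✗  (b4,k5) ✓  (b4,k6) ✓  (b5,k1) ✓  (b5,k4) ✓  (b5,k6) ✓  (b5,k8) ✓
Counterexample: (b4,k2) is in filled but fails the scope.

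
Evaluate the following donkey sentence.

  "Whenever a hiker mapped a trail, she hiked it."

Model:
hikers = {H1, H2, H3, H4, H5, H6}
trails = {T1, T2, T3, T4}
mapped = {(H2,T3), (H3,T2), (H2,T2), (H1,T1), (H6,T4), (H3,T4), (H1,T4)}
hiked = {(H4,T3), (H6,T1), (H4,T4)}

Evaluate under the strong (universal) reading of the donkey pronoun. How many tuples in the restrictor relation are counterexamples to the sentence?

"it" takes "a trail" as antecedent — a donkey pronoun bound across the clause boundary.
Strong reading: for every (h,t) with mapped(h,t), hiked(h,t).
Restrictor pairs: (H1,T1) ✗  (H1,T4) ✗  (H2,T2) ✗  (H2,T3) ✗  (H3,T2) ✗  (H3,T4) ✗  (H6,T4) ✗
Counterexamples (restrictor pairs failing the scope): 7.

7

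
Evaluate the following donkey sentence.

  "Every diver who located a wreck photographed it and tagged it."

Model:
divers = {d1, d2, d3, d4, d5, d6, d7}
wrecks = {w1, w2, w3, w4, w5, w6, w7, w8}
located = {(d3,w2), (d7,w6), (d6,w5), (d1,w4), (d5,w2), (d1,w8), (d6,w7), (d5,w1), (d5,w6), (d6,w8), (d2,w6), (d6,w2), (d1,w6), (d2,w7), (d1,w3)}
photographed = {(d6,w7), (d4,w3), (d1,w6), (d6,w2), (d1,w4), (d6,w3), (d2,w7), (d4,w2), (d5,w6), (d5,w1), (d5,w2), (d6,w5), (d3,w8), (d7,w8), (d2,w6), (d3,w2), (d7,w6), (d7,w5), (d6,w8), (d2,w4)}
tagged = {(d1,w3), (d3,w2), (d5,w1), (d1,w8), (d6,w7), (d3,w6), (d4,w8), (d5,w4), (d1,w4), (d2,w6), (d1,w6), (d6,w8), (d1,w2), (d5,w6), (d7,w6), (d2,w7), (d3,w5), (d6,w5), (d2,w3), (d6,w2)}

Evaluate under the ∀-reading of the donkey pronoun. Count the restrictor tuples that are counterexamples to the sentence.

3

"it" takes "a wreck" as antecedent — a donkey pronoun bound across the clause boundary.
Strong reading: for every (d,w) with located(d,w), photographed(d,w) ∧ tagged(d,w).
Restrictor pairs: (d1,w3) ✗  (d1,w4) ✓  (d1,w6) ✓  (d1,w8) ✗  (d2,w6) ✓  (d2,w7) ✓  (d3,w2) ✓  (d5,w1) ✓  (d5,w2) ✗  (d5,w6) ✓  (d6,w2) ✓  (d6,w5) ✓  (d6,w7) ✓  (d6,w8) ✓  (d7,w6) ✓
Counterexamples (restrictor pairs failing the scope): 3.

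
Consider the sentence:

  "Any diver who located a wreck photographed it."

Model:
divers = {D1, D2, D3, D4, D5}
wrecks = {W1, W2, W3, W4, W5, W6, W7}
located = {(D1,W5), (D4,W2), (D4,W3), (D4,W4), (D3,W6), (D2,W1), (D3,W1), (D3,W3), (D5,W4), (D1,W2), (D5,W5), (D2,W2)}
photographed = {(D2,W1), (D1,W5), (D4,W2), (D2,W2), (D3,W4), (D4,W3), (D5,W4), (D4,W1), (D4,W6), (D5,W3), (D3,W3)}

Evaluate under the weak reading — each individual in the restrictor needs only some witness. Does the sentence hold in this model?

"it" takes "a wreck" as antecedent — a donkey pronoun bound across the clause boundary.
Weak reading: every diver d with some located-wreck has at least one located-wreck w such that photographed(d,w).
Per diver: D1:✓  D2:✓  D3:✓  D4:✓  D5:✓
Every diver in the restrictor has a witness.

True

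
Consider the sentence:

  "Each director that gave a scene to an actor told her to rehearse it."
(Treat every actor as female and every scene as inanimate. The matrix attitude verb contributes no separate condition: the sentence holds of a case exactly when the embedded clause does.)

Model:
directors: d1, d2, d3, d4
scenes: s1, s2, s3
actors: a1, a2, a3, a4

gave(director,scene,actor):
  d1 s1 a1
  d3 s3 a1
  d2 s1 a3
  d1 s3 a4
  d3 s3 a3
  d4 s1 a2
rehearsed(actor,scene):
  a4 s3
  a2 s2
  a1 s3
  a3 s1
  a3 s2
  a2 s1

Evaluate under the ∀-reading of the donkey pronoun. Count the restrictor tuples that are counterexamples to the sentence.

"her" takes "an actor" as antecedent and "it" takes "a scene"; both are donkey pronouns co-varying with the restrictor.
Strong reading: for every (d,s,a) with gave(d,s,a), rehearsed(a,s).
Restrictor triples: (d1,s1,a1)→rehearsed(a1,s1) ✗  (d1,s3,a4)→rehearsed(a4,s3) ✓  (d2,s1,a3)→rehearsed(a3,s1) ✓  (d3,s3,a1)→rehearsed(a1,s3) ✓  (d3,s3,a3)→rehearsed(a3,s3) ✗  (d4,s1,a2)→rehearsed(a2,s1) ✓
Counterexamples (restrictor triples failing the scope): 2.

2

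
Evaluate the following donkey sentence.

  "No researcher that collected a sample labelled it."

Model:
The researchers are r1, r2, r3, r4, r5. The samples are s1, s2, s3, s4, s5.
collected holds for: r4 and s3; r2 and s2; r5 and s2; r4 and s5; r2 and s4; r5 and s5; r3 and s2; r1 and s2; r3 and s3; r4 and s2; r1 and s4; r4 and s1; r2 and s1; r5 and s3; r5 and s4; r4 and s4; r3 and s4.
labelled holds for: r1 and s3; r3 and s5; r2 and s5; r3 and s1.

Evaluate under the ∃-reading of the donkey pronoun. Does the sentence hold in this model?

True

"it" takes "a sample" as antecedent — a donkey pronoun bound across the clause boundary.
Truth condition: for no (r,s) with collected(r,s) does labelled(r,s) hold.
Restrictor pairs — does the scope hold? (r1,s2):fails  (r1,s4):fails  (r2,s1):fails  (r2,s2):fails  (r2,s4):fails  (r3,s2):fails  (r3,s3):fails  (r3,s4):fails  (r4,s1):fails  (r4,s2):fails  (r4,s3):fails  (r4,s4):fails  (r4,s5):fails  (r5,s2):fails  (r5,s3):fails  (r5,s4):fails  (r5,s5):fails
Scope holds for no restrictor pair, so the sentence is true.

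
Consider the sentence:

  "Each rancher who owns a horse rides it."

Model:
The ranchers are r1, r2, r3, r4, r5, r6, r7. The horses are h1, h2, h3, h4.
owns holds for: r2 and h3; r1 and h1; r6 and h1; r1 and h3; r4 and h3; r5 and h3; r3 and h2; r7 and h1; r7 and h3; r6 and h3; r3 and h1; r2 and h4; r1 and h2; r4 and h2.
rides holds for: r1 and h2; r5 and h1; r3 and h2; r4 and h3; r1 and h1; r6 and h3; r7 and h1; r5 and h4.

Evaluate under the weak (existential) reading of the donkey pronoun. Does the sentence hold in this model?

False

"it" takes "a horse" as antecedent — a donkey pronoun bound across the clause boundary.
Weak reading: every rancher r with some owns-horse has at least one owns-horse h such that rides(r,h).
Per rancher: r1:✓  r2:✗  r3:✓  r4:✓  r5:✗  r6:✓  r7:✓
r2 has no witness among its owns-horses.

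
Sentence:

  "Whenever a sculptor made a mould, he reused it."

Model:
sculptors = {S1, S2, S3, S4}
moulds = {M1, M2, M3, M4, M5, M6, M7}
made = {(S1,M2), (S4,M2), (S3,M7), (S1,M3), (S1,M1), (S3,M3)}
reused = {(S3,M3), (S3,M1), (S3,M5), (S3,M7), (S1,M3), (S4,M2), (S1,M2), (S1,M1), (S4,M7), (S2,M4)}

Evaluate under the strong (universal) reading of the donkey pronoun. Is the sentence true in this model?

"it" takes "a mould" as antecedent — a donkey pronoun bound across the clause boundary.
Strong reading: for every (s,m) with made(s,m), reused(s,m).
Restrictor pairs: (S1,M1) ✓  (S1,M2) ✓  (S1,M3) ✓  (S3,M3) ✓  (S3,M7) ✓  (S4,M2) ✓
Every restrictor pair satisfies the scope.

True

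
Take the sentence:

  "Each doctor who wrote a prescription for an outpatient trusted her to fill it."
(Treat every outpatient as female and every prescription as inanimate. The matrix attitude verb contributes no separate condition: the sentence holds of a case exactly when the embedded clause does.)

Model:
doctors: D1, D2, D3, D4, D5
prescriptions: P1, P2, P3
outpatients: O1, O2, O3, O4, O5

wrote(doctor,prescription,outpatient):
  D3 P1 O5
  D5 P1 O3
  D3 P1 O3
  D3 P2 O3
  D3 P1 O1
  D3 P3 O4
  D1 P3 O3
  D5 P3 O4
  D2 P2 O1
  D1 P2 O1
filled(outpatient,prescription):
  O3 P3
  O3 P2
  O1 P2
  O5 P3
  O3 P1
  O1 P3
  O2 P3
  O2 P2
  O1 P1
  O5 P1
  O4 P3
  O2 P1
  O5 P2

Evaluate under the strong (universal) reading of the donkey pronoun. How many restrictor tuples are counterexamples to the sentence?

"her" takes "an outpatient" as antecedent and "it" takes "a prescription"; both are donkey pronouns co-varying with the restrictor.
Strong reading: for every (d,p,o) with wrote(d,p,o), filled(o,p).
Restrictor triples: (D1,P2,O1)→filled(O1,P2) ✓  (D1,P3,O3)→filled(O3,P3) ✓  (D2,P2,O1)→filled(O1,P2) ✓  (D3,P1,O1)→filled(O1,P1) ✓  (D3,P1,O3)→filled(O3,P1) ✓  (D3,P1,O5)→filled(O5,P1) ✓  (D3,P2,O3)→filled(O3,P2) ✓  (D3,P3,O4)→filled(O4,P3) ✓  (D5,P1,O3)→filled(O3,P1) ✓  (D5,P3,O4)→filled(O4,P3) ✓
Counterexamples (restrictor triples failing the scope): 0.

0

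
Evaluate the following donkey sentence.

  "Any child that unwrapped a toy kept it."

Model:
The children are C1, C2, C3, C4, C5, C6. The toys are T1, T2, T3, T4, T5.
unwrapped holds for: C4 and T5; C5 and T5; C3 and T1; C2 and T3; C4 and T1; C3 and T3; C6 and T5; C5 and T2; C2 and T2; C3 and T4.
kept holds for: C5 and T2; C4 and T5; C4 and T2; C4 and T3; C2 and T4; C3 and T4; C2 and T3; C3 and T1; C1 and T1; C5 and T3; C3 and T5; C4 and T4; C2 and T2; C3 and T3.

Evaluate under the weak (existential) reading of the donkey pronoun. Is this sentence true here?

"it" takes "a toy" as antecedent — a donkey pronoun bound across the clause boundary.
Weak reading: every child c with some unwrapped-toy has at least one unwrapped-toy t such that kept(c,t).
Per child: C2:✓  C3:✓  C4:✓  C5:✓  C6:✗
C6 has no witness among its unwrapped-toys.

False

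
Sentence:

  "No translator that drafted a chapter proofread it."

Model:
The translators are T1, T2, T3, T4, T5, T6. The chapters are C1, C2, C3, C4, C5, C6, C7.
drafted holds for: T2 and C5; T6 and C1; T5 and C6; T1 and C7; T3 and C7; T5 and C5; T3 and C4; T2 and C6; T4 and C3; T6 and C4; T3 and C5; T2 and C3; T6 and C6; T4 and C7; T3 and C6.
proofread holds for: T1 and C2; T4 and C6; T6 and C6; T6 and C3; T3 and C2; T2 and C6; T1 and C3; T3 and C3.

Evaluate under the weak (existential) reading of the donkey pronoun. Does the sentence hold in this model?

"it" takes "a chapter" as antecedent — a donkey pronoun bound across the clause boundary.
Truth condition: for no (t,c) with drafted(t,c) does proofread(t,c) hold.
Restrictor pairs — does the scope hold? (T1,C7):fails  (T2,C3):fails  (T2,C5):fails  (T2,C6):holds  (T3,C4):fails  (T3,C5):fails  (T3,C6):fails  (T3,C7):fails  (T4,C3):fails  (T4,C7):fails  (T5,C5):fails  (T5,C6):fails  (T6,C1):fails  (T6,C4):fails  (T6,C6):holds
Scope holds for 2 pair(s), so the sentence is false.

False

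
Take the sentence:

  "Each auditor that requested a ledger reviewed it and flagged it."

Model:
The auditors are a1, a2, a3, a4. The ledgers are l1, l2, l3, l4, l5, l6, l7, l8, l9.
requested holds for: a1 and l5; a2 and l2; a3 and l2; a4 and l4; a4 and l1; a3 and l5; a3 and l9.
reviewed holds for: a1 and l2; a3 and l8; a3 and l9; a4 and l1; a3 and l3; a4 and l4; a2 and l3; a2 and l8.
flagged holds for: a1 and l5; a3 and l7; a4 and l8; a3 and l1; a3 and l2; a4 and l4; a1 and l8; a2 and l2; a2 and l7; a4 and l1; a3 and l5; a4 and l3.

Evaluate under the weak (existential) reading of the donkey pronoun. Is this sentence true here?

False

"it" takes "a ledger" as antecedent — a donkey pronoun bound across the clause boundary.
Weak reading: every auditor a with some requested-ledger has at least one requested-ledger l such that reviewed(a,l) ∧ flagged(a,l).
Per auditor: a1:✗  a2:✗  a3:✗  a4:✓
a1 has no witness among its requested-ledgers.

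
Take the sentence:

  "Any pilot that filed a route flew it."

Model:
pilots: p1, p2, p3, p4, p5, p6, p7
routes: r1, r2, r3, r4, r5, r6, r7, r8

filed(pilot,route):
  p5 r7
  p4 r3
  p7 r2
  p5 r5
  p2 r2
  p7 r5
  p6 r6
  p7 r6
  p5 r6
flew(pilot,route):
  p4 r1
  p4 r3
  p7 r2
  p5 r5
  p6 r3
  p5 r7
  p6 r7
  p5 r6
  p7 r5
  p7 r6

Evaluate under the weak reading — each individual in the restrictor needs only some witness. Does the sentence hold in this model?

False

"it" takes "a route" as antecedent — a donkey pronoun bound across the clause boundary.
Weak reading: every pilot p with some filed-route has at least one filed-route r such that flew(p,r).
Per pilot: p2:✗  p4:✓  p5:✓  p6:✗  p7:✓
p2 has no witness among its filed-routes.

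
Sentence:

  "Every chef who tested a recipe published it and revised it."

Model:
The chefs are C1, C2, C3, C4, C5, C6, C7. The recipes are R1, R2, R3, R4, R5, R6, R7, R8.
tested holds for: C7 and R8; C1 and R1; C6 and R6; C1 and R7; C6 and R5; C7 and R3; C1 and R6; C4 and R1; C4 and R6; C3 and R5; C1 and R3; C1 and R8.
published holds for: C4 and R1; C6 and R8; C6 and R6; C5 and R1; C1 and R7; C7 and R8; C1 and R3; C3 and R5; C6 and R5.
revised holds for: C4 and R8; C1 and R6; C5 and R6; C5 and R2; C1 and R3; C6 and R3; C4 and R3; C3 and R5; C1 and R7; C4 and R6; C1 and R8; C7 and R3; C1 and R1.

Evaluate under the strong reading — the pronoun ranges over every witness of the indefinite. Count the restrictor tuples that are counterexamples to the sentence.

9

"it" takes "a recipe" as antecedent — a donkey pronoun bound across the clause boundary.
Strong reading: for every (c,r) with tested(c,r), published(c,r) ∧ revised(c,r).
Restrictor pairs: (C1,R1) ✗  (C1,R3) ✓  (C1,R6) ✗  (C1,R7) ✓  (C1,R8) ✗  (C3,R5) ✓  (C4,R1) ✗  (C4,R6) ✗  (C6,R5) ✗  (C6,R6) ✗  (C7,R3) ✗  (C7,R8) ✗
Counterexamples (restrictor pairs failing the scope): 9.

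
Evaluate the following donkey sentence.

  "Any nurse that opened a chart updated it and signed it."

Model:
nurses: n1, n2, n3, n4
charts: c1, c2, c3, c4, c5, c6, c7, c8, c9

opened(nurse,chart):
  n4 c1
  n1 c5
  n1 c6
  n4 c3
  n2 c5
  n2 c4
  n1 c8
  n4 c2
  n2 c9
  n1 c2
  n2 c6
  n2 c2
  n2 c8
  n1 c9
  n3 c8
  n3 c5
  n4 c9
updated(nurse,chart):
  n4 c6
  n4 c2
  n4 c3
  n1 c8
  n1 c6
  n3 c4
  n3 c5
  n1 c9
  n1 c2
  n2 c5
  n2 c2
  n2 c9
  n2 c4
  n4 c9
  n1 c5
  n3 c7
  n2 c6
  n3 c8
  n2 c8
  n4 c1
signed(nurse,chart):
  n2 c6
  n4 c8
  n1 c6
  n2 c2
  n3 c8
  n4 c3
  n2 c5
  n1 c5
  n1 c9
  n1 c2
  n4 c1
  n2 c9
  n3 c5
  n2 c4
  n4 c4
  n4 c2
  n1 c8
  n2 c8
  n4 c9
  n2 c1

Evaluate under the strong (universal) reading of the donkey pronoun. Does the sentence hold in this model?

"it" takes "a chart" as antecedent — a donkey pronoun bound across the clause boundary.
Strong reading: for every (n,c) with opened(n,c), updated(n,c) ∧ signed(n,c).
Restrictor pairs: (n1,c2) ✓  (n1,c5) ✓  (n1,c6) ✓  (n1,c8) ✓  (n1,c9) ✓  (n2,c2) ✓  (n2,c4) ✓  (n2,c5) ✓  (n2,c6) ✓  (n2,c8) ✓  (n2,c9) ✓  (n3,c5) ✓  (n3,c8) ✓  (n4,c1) ✓  (n4,c2) ✓  (n4,c3) ✓  (n4,c9) ✓
Every restrictor pair satisfies the scope.

True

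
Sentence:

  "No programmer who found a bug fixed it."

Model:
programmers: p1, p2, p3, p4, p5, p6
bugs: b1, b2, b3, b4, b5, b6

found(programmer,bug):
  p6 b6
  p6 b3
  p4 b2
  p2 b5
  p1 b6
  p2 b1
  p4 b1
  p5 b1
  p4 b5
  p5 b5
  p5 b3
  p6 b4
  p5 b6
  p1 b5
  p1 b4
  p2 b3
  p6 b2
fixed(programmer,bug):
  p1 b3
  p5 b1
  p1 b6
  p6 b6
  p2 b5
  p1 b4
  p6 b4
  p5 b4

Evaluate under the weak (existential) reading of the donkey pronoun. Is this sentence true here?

"it" takes "a bug" as antecedent — a donkey pronoun bound across the clause boundary.
Truth condition: for no (p,b) with found(p,b) does fixed(p,b) hold.
Restrictor pairs — does the scope hold? (p1,b4):holds  (p1,b5):fails  (p1,b6):holds  (p2,b1):fails  (p2,b3):fails  (p2,b5):holds  (p4,b1):fails  (p4,b2):fails  (p4,b5):fails  (p5,b1):holds  (p5,b3):fails  (p5,b5):fails  (p5,b6):fails  (p6,b2):fails  (p6,b3):fails  (p6,b4):holds  (p6,b6):holds
Scope holds for 6 pair(s), so the sentence is false.

False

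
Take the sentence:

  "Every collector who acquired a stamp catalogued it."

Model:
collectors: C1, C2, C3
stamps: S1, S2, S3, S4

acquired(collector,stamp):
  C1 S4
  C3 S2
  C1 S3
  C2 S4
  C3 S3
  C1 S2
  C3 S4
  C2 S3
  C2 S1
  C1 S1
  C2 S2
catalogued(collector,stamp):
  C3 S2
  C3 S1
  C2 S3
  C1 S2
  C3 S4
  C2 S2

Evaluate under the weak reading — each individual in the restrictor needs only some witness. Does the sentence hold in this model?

True

"it" takes "a stamp" as antecedent — a donkey pronoun bound across the clause boundary.
Weak reading: every collector c with some acquired-stamp has at least one acquired-stamp s such that catalogued(c,s).
Per collector: C1:✓  C2:✓  C3:✓
Every collector in the restrictor has a witness.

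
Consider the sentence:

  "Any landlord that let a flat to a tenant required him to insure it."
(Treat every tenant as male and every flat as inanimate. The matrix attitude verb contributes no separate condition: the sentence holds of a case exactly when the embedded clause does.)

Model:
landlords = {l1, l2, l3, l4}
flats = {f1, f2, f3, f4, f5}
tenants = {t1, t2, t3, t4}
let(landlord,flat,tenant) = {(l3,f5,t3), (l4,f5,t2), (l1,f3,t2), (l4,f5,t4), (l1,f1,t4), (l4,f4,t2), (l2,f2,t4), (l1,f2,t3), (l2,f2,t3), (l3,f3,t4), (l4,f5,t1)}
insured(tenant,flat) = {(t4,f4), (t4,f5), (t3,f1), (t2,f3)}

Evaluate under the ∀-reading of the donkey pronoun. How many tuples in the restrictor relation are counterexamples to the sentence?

9

"him" takes "a tenant" as antecedent and "it" takes "a flat"; both are donkey pronouns co-varying with the restrictor.
Strong reading: for every (l,f,t) with let(l,f,t), insured(t,f).
Restrictor triples: (l1,f1,t4)→insured(t4,f1) ✗  (l1,f2,t3)→insured(t3,f2) ✗  (l1,f3,t2)→insured(t2,f3) ✓  (l2,f2,t3)→insured(t3,f2) ✗  (l2,f2,t4)→insured(t4,f2) ✗  (l3,f3,t4)→insured(t4,f3) ✗  (l3,f5,t3)→insured(t3,f5) ✗  (l4,f4,t2)→insured(t2,f4) ✗  (l4,f5,t1)→insured(t1,f5) ✗  (l4,f5,t2)→insured(t2,f5) ✗  (l4,f5,t4)→insured(t4,f5) ✓
Counterexamples (restrictor triples failing the scope): 9.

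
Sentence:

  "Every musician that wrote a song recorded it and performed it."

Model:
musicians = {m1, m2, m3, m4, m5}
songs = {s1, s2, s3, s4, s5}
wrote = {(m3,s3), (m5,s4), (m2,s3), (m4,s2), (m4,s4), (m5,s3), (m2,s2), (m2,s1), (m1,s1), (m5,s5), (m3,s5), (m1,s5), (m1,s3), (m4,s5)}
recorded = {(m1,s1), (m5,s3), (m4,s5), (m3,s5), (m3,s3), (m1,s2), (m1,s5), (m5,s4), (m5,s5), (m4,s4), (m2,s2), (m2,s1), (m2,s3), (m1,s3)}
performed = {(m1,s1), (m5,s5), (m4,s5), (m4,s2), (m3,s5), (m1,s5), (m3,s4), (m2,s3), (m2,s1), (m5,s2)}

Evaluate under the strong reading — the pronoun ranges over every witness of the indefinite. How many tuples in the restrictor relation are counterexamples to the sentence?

7

"it" takes "a song" as antecedent — a donkey pronoun bound across the clause boundary.
Strong reading: for every (m,s) with wrote(m,s), recorded(m,s) ∧ performed(m,s).
Restrictor pairs: (m1,s1) ✓  (m1,s3) ✗  (m1,s5) ✓  (m2,s1) ✓  (m2,s2) ✗  (m2,s3) ✓  (m3,s3) ✗  (m3,s5) ✓  (m4,s2) ✗  (m4,s4) ✗  (m4,s5) ✓  (m5,s3) ✗  (m5,s4) ✗  (m5,s5) ✓
Counterexamples (restrictor pairs failing the scope): 7.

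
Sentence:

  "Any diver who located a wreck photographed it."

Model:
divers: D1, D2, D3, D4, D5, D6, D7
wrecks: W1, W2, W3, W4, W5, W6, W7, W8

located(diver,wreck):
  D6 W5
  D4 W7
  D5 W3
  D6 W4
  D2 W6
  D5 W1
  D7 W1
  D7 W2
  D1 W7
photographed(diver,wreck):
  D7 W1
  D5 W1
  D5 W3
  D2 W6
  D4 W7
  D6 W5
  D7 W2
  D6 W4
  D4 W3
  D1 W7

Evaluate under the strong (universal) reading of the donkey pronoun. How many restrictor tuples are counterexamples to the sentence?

"it" takes "a wreck" as antecedent — a donkey pronoun bound across the clause boundary.
Strong reading: for every (d,w) with located(d,w), photographed(d,w).
Restrictor pairs: (D1,W7) ✓  (D2,W6) ✓  (D4,W7) ✓  (D5,W1) ✓  (D5,W3) ✓  (D6,W4) ✓  (D6,W5) ✓  (D7,W1) ✓  (D7,W2) ✓
Counterexamples (restrictor pairs failing the scope): 0.

0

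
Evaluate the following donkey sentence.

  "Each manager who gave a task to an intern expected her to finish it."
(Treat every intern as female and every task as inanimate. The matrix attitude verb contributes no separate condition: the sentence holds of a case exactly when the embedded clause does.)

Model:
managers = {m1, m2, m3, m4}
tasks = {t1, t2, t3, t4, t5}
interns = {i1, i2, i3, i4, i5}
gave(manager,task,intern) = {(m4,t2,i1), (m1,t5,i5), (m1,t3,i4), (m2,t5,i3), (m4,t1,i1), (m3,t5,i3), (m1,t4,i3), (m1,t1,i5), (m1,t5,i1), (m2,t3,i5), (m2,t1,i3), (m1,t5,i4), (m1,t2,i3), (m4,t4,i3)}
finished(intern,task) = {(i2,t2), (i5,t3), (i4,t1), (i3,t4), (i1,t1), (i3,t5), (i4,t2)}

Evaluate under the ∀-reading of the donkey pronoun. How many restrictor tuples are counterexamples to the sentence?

"her" takes "an intern" as antecedent and "it" takes "a task"; both are donkey pronouns co-varying with the restrictor.
Strong reading: for every (m,t,i) with gave(m,t,i), finished(i,t).
Restrictor triples: (m1,t1,i5)→finished(i5,t1) ✗  (m1,t2,i3)→finished(i3,t2) ✗  (m1,t3,i4)→finished(i4,t3) ✗  (m1,t4,i3)→finished(i3,t4) ✓  (m1,t5,i1)→finished(i1,t5) ✗  (m1,t5,i4)→finished(i4,t5) ✗  (m1,t5,i5)→finished(i5,t5) ✗  (m2,t1,i3)→finished(i3,t1) ✗  (m2,t3,i5)→finished(i5,t3) ✓  (m2,t5,i3)→finished(i3,t5) ✓  (m3,t5,i3)→finished(i3,t5) ✓  (m4,t1,i1)→finished(i1,t1) ✓  (m4,t2,i1)→finished(i1,t2) ✗  (m4,t4,i3)→finished(i3,t4) ✓
Counterexamples (restrictor triples failing the scope): 8.

8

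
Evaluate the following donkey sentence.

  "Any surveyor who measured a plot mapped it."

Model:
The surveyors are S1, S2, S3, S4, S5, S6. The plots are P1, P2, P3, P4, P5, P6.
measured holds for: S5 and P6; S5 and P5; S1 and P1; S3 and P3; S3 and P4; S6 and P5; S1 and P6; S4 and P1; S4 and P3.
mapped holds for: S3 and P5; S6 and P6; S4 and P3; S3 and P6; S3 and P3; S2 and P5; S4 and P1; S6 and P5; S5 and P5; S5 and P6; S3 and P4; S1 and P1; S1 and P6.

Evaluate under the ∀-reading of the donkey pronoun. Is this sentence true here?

True

"it" takes "a plot" as antecedent — a donkey pronoun bound across the clause boundary.
Strong reading: for every (s,p) with measured(s,p), mapped(s,p).
Restrictor pairs: (S1,P1) ✓  (S1,P6) ✓  (S3,P3) ✓  (S3,P4) ✓  (S4,P1) ✓  (S4,P3) ✓  (S5,P5) ✓  (S5,P6) ✓  (S6,P5) ✓
Every restrictor pair satisfies the scope.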